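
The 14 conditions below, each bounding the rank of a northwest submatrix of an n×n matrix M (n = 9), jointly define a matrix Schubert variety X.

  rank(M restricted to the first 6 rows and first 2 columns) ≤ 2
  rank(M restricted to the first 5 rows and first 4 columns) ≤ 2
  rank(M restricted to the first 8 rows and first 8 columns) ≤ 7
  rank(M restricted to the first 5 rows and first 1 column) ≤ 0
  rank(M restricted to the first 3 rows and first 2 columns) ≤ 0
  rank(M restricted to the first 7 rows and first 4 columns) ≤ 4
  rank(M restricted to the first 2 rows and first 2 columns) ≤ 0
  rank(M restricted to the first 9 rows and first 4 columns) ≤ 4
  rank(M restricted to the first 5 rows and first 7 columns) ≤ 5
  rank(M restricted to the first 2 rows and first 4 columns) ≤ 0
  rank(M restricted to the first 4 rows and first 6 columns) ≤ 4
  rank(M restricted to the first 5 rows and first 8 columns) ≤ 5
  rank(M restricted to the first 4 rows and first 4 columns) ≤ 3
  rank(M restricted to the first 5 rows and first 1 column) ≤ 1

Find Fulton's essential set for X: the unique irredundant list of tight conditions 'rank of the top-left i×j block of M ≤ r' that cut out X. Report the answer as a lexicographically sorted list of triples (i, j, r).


Computing R[i][j] = min implied NW-rank bound (n=9, 14 conditions):

  R[1]: 0, 0, 0, 0, 1, 1, 1, 1, 1
  R[2]: 0, 0, 0, 0, 1, 2, 2, 2, 2
  R[3]: 0, 0, 1, 1, 2, 3, 3, 3, 3
  R[4]: 0, 1, 2, 2, 3, 4, 4, 4, 4
  R[5]: 0, 1, 2, 2, 3, 4, 5, 5, 5
  R[6]: 1, 2, 3, 3, 4, 5, 6, 6, 6
  R[7]: 1, 2, 3, 4, 5, 6, 7, 7, 7
  R[8]: 1, 2, 3, 4, 5, 6, 7, 7, 8
  R[9]: 1, 2, 3, 4, 5, 6, 7, 8, 9

hence w(1..9) = (5, 6, 3, 2, 7, 1, 4, 9, 8).

ℓ(w)=14; the 5 essential cells (i,j,r):

[(2, 4, 0), (3, 2, 0), (5, 1, 0), (5, 4, 2), (8, 8, 7)]


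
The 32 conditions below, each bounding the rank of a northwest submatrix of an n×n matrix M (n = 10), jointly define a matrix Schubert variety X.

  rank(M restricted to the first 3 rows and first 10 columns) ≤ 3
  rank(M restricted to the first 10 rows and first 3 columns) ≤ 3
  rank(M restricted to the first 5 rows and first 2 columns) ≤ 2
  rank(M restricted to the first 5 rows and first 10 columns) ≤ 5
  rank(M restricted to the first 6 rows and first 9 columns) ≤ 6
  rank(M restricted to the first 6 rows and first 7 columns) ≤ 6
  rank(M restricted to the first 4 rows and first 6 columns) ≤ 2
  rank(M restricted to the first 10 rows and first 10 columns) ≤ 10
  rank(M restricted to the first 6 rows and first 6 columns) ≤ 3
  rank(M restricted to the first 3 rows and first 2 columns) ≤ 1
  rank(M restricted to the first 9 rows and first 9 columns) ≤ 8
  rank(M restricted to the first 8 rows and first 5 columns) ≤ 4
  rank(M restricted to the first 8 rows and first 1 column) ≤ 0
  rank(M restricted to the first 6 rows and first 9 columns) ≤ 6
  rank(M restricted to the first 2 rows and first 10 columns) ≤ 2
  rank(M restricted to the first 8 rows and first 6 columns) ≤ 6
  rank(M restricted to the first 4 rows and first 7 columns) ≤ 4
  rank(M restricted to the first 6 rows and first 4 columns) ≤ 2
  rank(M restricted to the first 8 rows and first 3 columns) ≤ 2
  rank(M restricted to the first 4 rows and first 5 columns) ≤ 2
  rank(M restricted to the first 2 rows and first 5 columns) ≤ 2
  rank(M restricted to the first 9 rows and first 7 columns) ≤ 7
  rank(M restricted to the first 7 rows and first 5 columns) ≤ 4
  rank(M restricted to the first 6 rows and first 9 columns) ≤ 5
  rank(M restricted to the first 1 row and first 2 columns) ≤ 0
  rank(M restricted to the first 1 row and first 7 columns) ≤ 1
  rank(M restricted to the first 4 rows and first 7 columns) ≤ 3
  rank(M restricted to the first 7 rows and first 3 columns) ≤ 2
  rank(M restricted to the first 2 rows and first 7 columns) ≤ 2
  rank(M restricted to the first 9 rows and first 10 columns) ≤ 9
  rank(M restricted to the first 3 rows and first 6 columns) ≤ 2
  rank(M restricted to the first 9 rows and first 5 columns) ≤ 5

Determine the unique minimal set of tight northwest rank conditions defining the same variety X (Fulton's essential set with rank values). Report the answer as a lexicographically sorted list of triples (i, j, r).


Rank table r_w(10×10) implied by the 32 constraints:

  0  0  1  1  1  1  1  1  1  1
  0  1  2  2  2  2  2  2  2  2
  0  1  2  2  2  2  3  3  3  3
  0  1  2  2  2  2  3  4  4  4
  0  1  2  2  3  3  4  5  5  5
  0  1  2  2  3  3  4  5  5  6
  0  1  2  3  4  4  5  6  6  7
  0  1  2  3  4  5  6  7  7  8
  1  2  3  4  5  6  7  8  8  9
  1  2  3  4  5  6  7  8  9  10

giving w = (3, 2, 7, 8, 5, 10, 4, 6, 1, 9) via Δ²R.

6 SE-corners of the 19-cell Rothe diagram give Ess(w):

[(1, 2, 0), (4, 6, 2), (6, 4, 2), (6, 6, 3), (6, 9, 5), (8, 1, 0)]


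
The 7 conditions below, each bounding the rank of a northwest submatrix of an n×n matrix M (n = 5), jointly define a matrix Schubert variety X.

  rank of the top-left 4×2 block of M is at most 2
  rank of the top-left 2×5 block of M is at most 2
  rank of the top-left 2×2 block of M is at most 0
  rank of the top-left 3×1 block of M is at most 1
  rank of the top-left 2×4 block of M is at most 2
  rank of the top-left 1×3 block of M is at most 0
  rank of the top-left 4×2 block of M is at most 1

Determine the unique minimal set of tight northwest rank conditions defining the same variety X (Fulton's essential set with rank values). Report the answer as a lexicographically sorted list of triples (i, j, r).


Reconstructing r_w from the 7 given conditions:

  R[1]: 0, 0, 0, 1, 1
  R[2]: 0, 0, 1, 2, 2
  R[3]: 1, 1, 2, 3, 3
  R[4]: 1, 1, 2, 3, 4
  R[5]: 1, 2, 3, 4, 5

so w = (4, 3, 1, 5, 2).

3 SE-corners of the 6-cell Rothe diagram give Ess(w):

[(1, 3, 0), (2, 2, 0), (4, 2, 1)]


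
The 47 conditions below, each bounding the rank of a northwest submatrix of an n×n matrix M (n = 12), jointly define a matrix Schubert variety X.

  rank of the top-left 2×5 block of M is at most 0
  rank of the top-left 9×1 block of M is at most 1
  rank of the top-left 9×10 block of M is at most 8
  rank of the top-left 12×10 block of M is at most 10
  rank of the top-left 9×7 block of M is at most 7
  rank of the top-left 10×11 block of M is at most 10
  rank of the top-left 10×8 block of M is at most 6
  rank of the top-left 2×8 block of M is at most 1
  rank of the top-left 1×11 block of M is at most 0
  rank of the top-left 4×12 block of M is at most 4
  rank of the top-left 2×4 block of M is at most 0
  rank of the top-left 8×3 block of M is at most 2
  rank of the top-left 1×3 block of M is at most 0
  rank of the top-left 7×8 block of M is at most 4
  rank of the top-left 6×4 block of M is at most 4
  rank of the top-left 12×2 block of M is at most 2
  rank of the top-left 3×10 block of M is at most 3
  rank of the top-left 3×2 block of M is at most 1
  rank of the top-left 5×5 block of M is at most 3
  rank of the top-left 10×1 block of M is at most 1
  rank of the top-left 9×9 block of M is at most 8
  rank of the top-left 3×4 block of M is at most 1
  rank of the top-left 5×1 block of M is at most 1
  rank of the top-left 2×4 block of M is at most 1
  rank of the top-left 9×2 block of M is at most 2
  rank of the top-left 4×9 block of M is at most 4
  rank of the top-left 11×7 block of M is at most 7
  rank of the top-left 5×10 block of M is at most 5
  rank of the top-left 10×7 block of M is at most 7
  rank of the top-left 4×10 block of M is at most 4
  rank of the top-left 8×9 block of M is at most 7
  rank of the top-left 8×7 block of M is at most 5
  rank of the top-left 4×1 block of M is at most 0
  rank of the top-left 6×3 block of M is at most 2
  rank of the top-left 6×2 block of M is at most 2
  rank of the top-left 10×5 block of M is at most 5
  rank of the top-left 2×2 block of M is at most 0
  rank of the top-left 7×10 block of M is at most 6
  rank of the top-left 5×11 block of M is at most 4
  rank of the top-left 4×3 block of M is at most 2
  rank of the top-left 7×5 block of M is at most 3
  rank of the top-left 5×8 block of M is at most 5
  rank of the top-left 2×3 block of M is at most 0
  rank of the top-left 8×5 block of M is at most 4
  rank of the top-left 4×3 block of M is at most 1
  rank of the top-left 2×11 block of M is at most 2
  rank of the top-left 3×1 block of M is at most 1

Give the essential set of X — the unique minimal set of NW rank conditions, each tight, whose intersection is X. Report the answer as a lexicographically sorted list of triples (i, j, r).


Propagating the 47 rank bounds to every northwest block:

  row 1: 0  0  0  0  0  0  0  0  0  0  0  1
  row 2: 0  0  0  0  0  1  1  1  1  1  1  2
  row 3: 0  1  1  1  1  2  2  2  2  2  2  3
  row 4: 0  1  1  2  2  3  3  3  3  3  3  4
  row 5: 1  2  2  3  3  4  4  4  4  4  4  5
  row 6: 1  2  2  3  3  4  4  4  5  5  5  6
  row 7: 1  2  2  3  3  4  4  4  5  6  6  7
  row 8: 1  2  2  3  4  5  5  5  6  7  7  8
  row 9: 1  2  3  4  5  6  6  6  7  8  8  9
  row 10: 1  2  3  4  5  6  6  6  7  8  9  10
  row 11: 1  2  3  4  5  6  7  7  8  9  10  11
  row 12: 1  2  3  4  5  6  7  8  9  10  11  12

giving w = (12, 6, 2, 4, 1, 9, 10, 5, 3, 11, 7, 8) via Δ²R.

8 SE-corners of the 30-cell Rothe diagram give Ess(w):

[(1, 11, 0), (2, 5, 0), (4, 1, 0), (4, 3, 1), (7, 5, 3), (7, 8, 4), (8, 3, 2), (10, 8, 6)]


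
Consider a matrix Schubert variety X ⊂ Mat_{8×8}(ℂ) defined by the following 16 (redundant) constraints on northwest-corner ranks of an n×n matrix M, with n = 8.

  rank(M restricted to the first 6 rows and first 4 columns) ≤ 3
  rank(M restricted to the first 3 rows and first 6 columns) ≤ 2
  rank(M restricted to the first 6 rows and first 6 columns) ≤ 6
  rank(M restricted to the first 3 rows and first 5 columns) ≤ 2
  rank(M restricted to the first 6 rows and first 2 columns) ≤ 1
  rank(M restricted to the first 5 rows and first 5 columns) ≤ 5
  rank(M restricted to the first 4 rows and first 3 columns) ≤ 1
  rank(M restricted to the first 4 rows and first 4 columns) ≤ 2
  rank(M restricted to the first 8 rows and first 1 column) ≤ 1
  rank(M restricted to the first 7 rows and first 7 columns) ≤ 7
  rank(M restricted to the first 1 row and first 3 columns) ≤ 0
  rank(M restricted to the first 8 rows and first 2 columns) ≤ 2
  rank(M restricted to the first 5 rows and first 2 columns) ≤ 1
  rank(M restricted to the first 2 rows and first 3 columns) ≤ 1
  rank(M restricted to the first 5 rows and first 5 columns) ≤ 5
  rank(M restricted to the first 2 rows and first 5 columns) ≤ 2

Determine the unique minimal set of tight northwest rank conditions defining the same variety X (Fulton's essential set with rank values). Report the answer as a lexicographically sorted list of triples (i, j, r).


Propagating the 16 rank bounds to every northwest block:

  i=1: 0 | 0 | 0 | 1 | 1 | 1 | 1 | 1
  i=2: 1 | 1 | 1 | 2 | 2 | 2 | 2 | 2
  i=3: 1 | 1 | 1 | 2 | 2 | 2 | 3 | 3
  i=4: 1 | 1 | 1 | 2 | 3 | 3 | 4 | 4
  i=5: 1 | 1 | 2 | 3 | 4 | 4 | 5 | 5
  i=6: 1 | 1 | 2 | 3 | 4 | 5 | 6 | 6
  i=7: 1 | 2 | 3 | 4 | 5 | 6 | 7 | 7
  i=8: 1 | 2 | 3 | 4 | 5 | 6 | 7 | 8

reading off 1-entries of Δ²R: w = (4, 1, 7, 5, 3, 6, 2, 8).

Rothe diagram D(w) (11 cells), 4 SE-corners (essential conditions):

[(1, 3, 0), (3, 6, 2), (4, 3, 1), (6, 2, 1)]


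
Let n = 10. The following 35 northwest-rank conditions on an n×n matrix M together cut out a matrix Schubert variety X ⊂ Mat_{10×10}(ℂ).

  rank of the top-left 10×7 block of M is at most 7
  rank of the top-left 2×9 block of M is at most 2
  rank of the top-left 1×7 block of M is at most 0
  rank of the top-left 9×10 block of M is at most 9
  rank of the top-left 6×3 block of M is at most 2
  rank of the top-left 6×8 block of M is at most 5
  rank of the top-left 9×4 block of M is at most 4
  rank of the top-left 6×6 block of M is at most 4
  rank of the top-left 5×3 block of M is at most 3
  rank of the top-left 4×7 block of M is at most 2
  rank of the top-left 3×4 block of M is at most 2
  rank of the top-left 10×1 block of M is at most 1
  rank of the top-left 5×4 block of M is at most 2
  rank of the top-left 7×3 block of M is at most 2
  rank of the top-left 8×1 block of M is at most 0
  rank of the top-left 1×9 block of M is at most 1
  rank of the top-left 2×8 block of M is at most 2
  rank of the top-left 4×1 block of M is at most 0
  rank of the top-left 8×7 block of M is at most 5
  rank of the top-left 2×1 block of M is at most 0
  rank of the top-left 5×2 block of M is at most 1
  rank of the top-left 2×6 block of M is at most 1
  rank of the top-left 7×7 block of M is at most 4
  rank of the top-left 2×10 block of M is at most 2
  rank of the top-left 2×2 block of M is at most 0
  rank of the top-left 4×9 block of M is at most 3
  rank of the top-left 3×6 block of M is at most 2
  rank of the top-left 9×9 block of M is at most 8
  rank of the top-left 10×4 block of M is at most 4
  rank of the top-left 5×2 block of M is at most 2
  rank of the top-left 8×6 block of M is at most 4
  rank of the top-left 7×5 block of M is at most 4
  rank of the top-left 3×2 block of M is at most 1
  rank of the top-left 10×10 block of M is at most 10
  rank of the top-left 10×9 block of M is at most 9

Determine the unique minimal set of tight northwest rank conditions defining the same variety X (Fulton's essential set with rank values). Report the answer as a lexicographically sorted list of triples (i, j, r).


The tightest implied rank at each (i,j), from the 35 conditions:

  R[1]: 0 0 0 0 0 0 0 1 1 1
  R[2]: 0 0 1 1 1 1 1 2 2 2
  R[3]: 0 1 2 2 2 2 2 3 3 3
  R[4]: 0 1 2 2 2 2 2 3 3 4
  R[5]: 0 1 2 2 3 3 3 4 4 5
  R[6]: 0 1 2 3 4 4 4 5 5 6
  R[7]: 0 1 2 3 4 4 4 5 6 7
  R[8]: 0 1 2 3 4 4 5 6 7 8
  R[9]: 1 2 3 4 5 5 6 7 8 9
  R[10]: 1 2 3 4 5 6 7 8 9 10

reading off 1-entries of Δ²R: w = (8, 3, 2, 10, 5, 4, 9, 7, 1, 6).

D(w) has 24 cells with 8 SE-corners; essential set:

[(1, 7, 0), (2, 2, 0), (4, 7, 2), (4, 9, 3), (5, 4, 2), (7, 7, 4), (8, 1, 0), (8, 6, 4)]


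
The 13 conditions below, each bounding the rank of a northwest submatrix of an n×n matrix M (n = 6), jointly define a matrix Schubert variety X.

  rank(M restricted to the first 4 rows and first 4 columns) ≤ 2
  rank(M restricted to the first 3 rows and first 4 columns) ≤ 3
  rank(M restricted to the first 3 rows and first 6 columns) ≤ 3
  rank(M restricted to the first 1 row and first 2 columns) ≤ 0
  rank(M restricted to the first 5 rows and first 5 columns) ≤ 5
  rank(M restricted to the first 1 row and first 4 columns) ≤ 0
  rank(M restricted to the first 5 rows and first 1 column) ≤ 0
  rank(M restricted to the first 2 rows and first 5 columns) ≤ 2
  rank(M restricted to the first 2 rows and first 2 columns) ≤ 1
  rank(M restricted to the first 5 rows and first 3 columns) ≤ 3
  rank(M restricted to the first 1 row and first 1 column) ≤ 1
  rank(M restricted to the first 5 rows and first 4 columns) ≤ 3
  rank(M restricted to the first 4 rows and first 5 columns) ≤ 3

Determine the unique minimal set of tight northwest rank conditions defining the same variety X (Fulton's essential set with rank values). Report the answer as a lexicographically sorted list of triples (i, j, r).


The tightest implied rank at each (i,j), from the 13 conditions:

  i=1: 0 | 0 | 0 | 0 | 1 | 1
  i=2: 0 | 1 | 1 | 1 | 2 | 2
  i=3: 0 | 1 | 2 | 2 | 3 | 3
  i=4: 0 | 1 | 2 | 2 | 3 | 4
  i=5: 0 | 1 | 2 | 3 | 4 | 5
  i=6: 1 | 2 | 3 | 4 | 5 | 6

the unique w with this rank table is (5, 2, 3, 6, 4, 1).

Fulton essential set (3 of the 9 Rothe cells):

[(1, 4, 0), (4, 4, 2), (5, 1, 0)]


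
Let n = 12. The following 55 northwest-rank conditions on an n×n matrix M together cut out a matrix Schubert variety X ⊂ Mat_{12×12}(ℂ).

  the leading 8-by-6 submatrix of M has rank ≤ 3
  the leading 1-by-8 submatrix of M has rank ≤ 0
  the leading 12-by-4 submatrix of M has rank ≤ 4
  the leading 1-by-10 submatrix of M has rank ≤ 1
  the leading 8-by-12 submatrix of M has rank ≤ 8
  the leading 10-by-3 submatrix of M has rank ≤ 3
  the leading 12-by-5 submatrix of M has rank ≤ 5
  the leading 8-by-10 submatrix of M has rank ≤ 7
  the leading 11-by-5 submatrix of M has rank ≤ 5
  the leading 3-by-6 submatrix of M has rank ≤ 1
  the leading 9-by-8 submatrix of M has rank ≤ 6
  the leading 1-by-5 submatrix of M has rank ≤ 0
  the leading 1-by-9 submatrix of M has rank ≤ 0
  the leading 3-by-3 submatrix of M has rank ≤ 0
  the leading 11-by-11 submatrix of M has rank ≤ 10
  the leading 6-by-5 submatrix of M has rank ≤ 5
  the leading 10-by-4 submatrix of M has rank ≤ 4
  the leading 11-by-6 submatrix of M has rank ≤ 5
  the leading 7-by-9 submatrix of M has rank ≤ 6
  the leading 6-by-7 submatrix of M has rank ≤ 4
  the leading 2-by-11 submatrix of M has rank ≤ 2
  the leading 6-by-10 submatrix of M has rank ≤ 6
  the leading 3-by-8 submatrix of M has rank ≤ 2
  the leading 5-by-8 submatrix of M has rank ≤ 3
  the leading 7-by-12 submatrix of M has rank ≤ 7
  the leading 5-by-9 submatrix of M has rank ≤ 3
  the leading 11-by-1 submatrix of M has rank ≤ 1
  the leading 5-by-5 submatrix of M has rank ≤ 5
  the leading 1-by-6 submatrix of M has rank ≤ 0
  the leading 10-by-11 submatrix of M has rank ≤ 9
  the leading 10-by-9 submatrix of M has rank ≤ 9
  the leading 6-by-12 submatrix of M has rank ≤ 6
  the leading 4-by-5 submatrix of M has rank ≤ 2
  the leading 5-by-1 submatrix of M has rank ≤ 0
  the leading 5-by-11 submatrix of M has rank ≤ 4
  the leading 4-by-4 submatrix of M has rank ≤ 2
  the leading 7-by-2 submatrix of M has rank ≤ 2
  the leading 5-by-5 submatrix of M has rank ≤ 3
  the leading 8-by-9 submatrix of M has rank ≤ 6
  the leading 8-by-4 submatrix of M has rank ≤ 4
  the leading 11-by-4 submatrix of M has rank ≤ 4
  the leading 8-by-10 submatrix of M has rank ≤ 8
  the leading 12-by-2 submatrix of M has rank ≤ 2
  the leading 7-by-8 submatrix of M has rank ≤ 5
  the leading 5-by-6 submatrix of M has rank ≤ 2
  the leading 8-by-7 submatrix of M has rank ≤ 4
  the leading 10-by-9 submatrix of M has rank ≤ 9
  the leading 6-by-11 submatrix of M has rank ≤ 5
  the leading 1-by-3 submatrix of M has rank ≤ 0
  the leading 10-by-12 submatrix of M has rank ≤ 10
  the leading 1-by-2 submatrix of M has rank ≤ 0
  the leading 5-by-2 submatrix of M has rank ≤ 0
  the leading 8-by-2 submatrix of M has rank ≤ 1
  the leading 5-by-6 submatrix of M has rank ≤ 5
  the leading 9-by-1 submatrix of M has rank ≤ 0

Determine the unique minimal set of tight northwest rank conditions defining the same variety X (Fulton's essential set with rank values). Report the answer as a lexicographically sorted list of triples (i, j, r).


Propagating the 55 rank bounds to every northwest block:

  0 0 0 0 0 0 0 0 0 1 1 1
  0 0 0 1 1 1 1 1 1 2 2 2
  0 0 0 1 1 1 2 2 2 3 3 3
  0 0 1 2 2 2 3 3 3 4 4 4
  0 0 1 2 2 2 3 3 3 4 4 5
  0 1 2 3 3 3 4 4 4 5 5 6
  0 1 2 3 3 3 4 5 5 6 6 7
  0 1 2 3 3 3 4 5 6 7 7 8
  0 1 2 3 4 4 5 6 7 8 8 9
  1 2 3 4 5 5 6 7 8 9 9 10
  1 2 3 4 5 5 6 7 8 9 10 11
  1 2 3 4 5 6 7 8 9 10 11 12

second differences of R give the permutation w = (10, 4, 7, 3, 12, 2, 8, 9, 5, 1, 11, 6).

10 SE-corners of the 35-cell Rothe diagram give Ess(w):

[(1, 9, 0), (3, 3, 0), (3, 6, 1), (5, 2, 0), (5, 6, 2), (5, 9, 3), (5, 11, 4), (8, 6, 3), (9, 1, 0), (11, 6, 5)]


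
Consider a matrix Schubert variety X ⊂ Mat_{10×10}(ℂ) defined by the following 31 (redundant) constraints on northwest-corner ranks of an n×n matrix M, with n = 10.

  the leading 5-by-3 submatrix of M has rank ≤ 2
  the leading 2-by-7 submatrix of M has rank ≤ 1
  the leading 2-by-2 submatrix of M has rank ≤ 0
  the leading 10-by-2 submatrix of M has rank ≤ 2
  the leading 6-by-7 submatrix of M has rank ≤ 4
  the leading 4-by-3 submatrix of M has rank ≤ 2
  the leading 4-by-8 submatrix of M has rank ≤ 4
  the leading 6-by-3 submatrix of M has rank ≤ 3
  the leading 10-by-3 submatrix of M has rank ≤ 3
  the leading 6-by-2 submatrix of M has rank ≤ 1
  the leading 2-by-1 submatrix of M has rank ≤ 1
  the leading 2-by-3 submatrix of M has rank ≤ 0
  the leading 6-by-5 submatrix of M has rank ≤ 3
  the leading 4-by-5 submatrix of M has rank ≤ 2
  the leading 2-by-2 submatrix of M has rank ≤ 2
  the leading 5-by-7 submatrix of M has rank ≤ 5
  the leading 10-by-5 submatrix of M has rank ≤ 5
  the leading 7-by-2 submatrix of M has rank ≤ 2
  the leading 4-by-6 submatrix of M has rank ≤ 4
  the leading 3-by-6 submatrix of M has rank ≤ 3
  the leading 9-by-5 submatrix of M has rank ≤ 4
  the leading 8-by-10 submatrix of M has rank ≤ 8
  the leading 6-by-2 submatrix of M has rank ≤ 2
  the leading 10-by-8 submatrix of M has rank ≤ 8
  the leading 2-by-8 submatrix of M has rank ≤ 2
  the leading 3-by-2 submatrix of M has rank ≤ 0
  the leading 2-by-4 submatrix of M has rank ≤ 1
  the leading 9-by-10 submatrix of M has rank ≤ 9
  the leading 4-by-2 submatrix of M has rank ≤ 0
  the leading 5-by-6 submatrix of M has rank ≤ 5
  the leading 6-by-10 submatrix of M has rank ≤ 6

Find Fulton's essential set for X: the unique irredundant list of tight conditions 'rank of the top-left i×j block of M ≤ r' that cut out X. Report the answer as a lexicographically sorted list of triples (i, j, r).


Recovering R(i,j) via the rank-extension bound from the 31 conditions:

  0, 0, 0, 1, 1, 1, 1, 1, 1, 1
  0, 0, 0, 1, 1, 1, 1, 2, 2, 2
  0, 0, 1, 2, 2, 2, 2, 3, 3, 3
  0, 0, 1, 2, 2, 3, 3, 4, 4, 4
  1, 1, 2, 3, 3, 4, 4, 5, 5, 5
  1, 1, 2, 3, 3, 4, 4, 5, 6, 6
  1, 2, 3, 4, 4, 5, 5, 6, 7, 7
  1, 2, 3, 4, 4, 5, 6, 7, 8, 8
  1, 2, 3, 4, 4, 5, 6, 7, 8, 9
  1, 2, 3, 4, 5, 6, 7, 8, 9, 10

reading off 1-entries of Δ²R: w = (4, 8, 3, 6, 1, 9, 2, 7, 10, 5).

8 SE-corners of the 19-cell Rothe diagram give Ess(w):

[(2, 3, 0), (2, 7, 1), (4, 2, 0), (4, 5, 2), (6, 2, 1), (6, 5, 3), (6, 7, 4), (9, 5, 4)]


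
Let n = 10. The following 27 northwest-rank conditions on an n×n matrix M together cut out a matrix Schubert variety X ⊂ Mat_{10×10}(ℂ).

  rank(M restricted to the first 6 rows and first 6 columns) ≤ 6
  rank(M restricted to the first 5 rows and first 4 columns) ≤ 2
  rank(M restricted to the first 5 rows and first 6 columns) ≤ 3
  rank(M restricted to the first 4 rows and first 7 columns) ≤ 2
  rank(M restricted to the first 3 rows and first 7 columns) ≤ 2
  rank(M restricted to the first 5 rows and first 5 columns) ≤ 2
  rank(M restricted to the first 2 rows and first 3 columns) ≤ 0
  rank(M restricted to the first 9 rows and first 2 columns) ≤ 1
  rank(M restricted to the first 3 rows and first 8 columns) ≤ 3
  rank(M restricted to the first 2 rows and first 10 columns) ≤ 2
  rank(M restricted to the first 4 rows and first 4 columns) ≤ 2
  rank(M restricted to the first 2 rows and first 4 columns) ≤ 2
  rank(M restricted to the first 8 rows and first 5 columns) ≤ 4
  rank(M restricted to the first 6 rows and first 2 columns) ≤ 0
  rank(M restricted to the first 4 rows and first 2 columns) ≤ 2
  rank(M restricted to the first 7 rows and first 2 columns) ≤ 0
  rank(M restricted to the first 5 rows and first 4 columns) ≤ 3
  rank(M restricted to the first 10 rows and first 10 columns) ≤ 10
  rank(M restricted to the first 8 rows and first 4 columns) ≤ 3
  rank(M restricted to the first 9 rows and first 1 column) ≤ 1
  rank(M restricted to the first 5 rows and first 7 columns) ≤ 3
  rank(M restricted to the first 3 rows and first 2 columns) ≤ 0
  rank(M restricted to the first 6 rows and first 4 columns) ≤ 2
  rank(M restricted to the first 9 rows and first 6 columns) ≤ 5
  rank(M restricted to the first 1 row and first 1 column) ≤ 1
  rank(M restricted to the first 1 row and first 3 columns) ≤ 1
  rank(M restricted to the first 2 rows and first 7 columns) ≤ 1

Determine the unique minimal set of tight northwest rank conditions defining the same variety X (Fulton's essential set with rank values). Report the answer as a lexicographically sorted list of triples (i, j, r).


Propagating the 27 rank bounds to every northwest block:

  row 1: 0  0  0  1  1  1  1  1  1  1
  row 2: 0  0  0  1  1  1  1  2  2  2
  row 3: 0  0  1  2  2  2  2  3  3  3
  row 4: 0  0  1  2  2  2  2  3  4  4
  row 5: 0  0  1  2  2  3  3  4  5  5
  row 6: 0  0  1  2  3  4  4  5  6  6
  row 7: 0  0  1  2  3  4  5  6  7  7
  row 8: 1  1  2  3  4  5  6  7  8  8
  row 9: 1  1  2  3  4  5  6  7  8  9
  row 10: 1  2  3  4  5  6  7  8  9  10

the unique w with this rank table is (4, 8, 3, 9, 6, 5, 7, 1, 10, 2).

Fulton essential set (6 of the 24 Rothe cells):

[(2, 3, 0), (2, 7, 1), (4, 7, 2), (5, 5, 2), (7, 2, 0), (9, 2, 1)]


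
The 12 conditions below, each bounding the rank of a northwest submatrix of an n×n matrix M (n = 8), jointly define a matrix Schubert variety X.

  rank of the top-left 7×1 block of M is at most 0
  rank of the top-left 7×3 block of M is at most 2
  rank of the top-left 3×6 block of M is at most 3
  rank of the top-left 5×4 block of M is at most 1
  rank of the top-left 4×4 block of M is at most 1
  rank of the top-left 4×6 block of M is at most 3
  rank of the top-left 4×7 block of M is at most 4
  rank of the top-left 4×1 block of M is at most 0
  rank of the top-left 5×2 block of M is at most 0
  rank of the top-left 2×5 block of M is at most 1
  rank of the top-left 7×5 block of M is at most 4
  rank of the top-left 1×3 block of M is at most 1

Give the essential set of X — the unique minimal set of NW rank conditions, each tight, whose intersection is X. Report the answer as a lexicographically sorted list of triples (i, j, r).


The tightest implied rank at each (i,j), from the 12 conditions:

  R[1]: 0 | 0 | 1 | 1 | 1 | 1 | 1 | 1
  R[2]: 0 | 0 | 1 | 1 | 1 | 2 | 2 | 2
  R[3]: 0 | 0 | 1 | 1 | 2 | 3 | 3 | 3
  R[4]: 0 | 0 | 1 | 1 | 2 | 3 | 4 | 4
  R[5]: 0 | 0 | 1 | 1 | 2 | 3 | 4 | 5
  R[6]: 0 | 1 | 2 | 2 | 3 | 4 | 5 | 6
  R[7]: 0 | 1 | 2 | 3 | 4 | 5 | 6 | 7
  R[8]: 1 | 2 | 3 | 4 | 5 | 6 | 7 | 8

second differences of R give the permutation w = (3, 6, 5, 7, 8, 2, 4, 1).

Rothe diagram D(w) (17 cells), 4 SE-corners (essential conditions):

[(2, 5, 1), (5, 2, 0), (5, 4, 1), (7, 1, 0)]


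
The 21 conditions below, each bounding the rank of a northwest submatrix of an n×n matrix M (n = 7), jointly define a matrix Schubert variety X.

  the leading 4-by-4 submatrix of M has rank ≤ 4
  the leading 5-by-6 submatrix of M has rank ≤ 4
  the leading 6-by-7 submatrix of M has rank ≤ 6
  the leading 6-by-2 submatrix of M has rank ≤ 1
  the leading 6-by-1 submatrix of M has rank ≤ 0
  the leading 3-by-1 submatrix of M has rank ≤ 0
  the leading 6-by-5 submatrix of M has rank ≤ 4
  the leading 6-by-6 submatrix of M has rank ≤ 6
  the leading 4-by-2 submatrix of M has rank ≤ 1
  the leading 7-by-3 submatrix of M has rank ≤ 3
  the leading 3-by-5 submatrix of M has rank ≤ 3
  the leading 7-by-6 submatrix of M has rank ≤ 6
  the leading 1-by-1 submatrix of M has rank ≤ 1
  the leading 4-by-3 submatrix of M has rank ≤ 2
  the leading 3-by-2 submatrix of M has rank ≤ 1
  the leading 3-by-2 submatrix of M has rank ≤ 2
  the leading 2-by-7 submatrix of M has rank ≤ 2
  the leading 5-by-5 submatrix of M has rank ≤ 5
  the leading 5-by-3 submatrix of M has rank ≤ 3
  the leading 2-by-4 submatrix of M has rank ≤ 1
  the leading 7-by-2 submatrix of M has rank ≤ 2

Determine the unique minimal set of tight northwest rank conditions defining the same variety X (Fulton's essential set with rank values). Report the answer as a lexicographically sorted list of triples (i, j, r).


Rank table r_w(7×7) implied by the 21 constraints:

  row 1: 0, 1, 1, 1, 1, 1, 1
  row 2: 0, 1, 1, 1, 2, 2, 2
  row 3: 0, 1, 2, 2, 3, 3, 3
  row 4: 0, 1, 2, 3, 4, 4, 4
  row 5: 0, 1, 2, 3, 4, 4, 5
  row 6: 0, 1, 2, 3, 4, 5, 6
  row 7: 1, 2, 3, 4, 5, 6, 7

the unique w with this rank table is (2, 5, 3, 4, 7, 6, 1).

Fulton essential set (3 of the 9 Rothe cells):

[(2, 4, 1), (5, 6, 4), (6, 1, 0)]


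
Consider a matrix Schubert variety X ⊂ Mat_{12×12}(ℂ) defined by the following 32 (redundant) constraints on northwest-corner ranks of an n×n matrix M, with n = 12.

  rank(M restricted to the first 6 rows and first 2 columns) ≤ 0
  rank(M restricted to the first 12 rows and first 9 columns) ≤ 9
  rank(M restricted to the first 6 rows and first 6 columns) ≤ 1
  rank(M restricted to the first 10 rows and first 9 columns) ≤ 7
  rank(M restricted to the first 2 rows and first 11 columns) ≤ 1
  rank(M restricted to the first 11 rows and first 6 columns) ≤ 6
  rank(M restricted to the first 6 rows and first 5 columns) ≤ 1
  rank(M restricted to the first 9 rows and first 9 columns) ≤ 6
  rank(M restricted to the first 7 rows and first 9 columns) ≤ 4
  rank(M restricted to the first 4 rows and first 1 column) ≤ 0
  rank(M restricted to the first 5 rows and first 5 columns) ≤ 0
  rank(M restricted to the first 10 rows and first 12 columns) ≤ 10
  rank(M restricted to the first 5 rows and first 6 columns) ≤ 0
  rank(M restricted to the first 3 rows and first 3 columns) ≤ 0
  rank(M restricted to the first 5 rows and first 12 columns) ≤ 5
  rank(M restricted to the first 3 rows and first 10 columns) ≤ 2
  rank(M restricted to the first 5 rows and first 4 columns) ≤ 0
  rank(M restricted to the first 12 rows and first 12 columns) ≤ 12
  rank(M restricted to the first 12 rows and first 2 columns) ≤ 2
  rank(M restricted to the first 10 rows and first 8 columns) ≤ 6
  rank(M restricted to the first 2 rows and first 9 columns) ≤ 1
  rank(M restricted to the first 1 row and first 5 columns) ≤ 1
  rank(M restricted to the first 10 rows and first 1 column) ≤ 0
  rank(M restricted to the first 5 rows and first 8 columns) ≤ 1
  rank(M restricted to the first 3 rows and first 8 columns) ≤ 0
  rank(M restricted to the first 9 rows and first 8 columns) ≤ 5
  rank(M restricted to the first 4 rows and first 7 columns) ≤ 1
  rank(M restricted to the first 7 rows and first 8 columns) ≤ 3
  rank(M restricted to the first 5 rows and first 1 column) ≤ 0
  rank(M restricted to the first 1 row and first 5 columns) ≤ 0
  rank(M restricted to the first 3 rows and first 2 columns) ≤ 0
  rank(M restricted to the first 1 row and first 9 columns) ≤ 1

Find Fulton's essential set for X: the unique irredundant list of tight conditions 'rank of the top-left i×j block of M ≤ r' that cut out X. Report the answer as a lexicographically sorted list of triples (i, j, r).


The tightest implied rank at each (i,j), from the 32 conditions:

  R[1]: 0, 0, 0, 0, 0, 0, 0, 0, 1, 1, 1, 1
  R[2]: 0, 0, 0, 0, 0, 0, 0, 0, 1, 1, 1, 2
  R[3]: 0, 0, 0, 0, 0, 0, 0, 0, 1, 2, 2, 3
  R[4]: 0, 0, 0, 0, 0, 0, 1, 1, 2, 3, 3, 4
  R[5]: 0, 0, 0, 0, 0, 0, 1, 1, 2, 3, 4, 5
  R[6]: 0, 0, 1, 1, 1, 1, 2, 2, 3, 4, 5, 6
  R[7]: 0, 1, 2, 2, 2, 2, 3, 3, 4, 5, 6, 7
  R[8]: 0, 1, 2, 3, 3, 3, 4, 4, 5, 6, 7, 8
  R[9]: 0, 1, 2, 3, 4, 4, 5, 5, 6, 7, 8, 9
  R[10]: 0, 1, 2, 3, 4, 5, 6, 6, 7, 8, 9, 10
  R[11]: 1, 2, 3, 4, 5, 6, 7, 7, 8, 9, 10, 11
  R[12]: 1, 2, 3, 4, 5, 6, 7, 8, 9, 10, 11, 12

giving w = (9, 12, 10, 7, 11, 3, 2, 4, 5, 6, 1, 8) via Δ²R.

Rothe diagram D(w) (45 cells), 6 SE-corners (essential conditions):

[(2, 11, 1), (3, 8, 0), (5, 6, 0), (5, 8, 1), (6, 2, 0), (10, 1, 0)]


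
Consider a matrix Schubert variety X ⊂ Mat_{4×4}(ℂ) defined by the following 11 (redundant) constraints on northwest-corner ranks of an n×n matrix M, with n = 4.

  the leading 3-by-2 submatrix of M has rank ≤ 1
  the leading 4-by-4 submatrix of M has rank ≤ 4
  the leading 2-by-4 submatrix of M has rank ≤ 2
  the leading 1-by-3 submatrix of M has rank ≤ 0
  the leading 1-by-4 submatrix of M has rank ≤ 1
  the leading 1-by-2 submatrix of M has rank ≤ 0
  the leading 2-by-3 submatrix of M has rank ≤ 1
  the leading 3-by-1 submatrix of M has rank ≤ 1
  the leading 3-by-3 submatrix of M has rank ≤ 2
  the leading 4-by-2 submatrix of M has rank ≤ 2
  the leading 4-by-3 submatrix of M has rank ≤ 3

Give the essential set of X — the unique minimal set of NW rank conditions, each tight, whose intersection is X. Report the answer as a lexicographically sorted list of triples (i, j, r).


The tightest implied rank at each (i,j), from the 11 conditions:

  i=1: 0 0 0 1
  i=2: 1 1 1 2
  i=3: 1 1 2 3
  i=4: 1 2 3 4

second differences of R give the permutation w = (4, 1, 3, 2).

|D(w)|=4, |Ess(w)|=2:

[(1, 3, 0), (3, 2, 1)]


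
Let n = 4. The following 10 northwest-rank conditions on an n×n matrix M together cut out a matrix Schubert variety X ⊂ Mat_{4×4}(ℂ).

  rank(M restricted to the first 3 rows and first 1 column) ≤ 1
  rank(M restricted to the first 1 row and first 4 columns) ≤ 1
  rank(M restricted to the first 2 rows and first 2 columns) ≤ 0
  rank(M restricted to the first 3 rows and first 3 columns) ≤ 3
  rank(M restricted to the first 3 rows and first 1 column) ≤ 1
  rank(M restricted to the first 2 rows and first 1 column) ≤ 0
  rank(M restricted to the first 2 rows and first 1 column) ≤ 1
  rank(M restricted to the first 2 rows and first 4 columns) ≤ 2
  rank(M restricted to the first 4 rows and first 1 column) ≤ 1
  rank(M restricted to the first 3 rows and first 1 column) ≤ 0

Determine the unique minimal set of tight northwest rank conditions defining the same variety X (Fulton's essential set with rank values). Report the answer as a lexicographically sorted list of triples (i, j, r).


Reconstructing r_w from the 10 given conditions:

  0 0 1 1
  0 0 1 2
  0 1 2 3
  1 2 3 4

hence w(1..4) = (3, 4, 2, 1).

2 SE-corners of the 5-cell Rothe diagram give Ess(w):

[(2, 2, 0), (3, 1, 0)]


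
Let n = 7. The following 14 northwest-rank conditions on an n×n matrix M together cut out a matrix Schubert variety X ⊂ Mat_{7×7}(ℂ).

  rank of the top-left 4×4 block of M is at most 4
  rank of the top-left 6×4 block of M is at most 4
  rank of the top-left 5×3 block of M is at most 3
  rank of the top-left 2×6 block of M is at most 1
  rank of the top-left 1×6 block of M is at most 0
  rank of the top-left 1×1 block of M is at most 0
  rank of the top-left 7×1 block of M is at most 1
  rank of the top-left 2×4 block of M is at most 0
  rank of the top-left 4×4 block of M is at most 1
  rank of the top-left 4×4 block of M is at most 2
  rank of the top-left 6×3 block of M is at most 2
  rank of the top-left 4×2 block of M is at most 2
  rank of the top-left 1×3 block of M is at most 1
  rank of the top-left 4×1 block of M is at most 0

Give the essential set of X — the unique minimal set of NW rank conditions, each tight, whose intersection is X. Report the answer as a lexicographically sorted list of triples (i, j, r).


Recovering R(i,j) via the rank-extension bound from the 14 conditions:

  i=1: 0 | 0 | 0 | 0 | 0 | 0 | 1
  i=2: 0 | 0 | 0 | 0 | 1 | 1 | 2
  i=3: 0 | 1 | 1 | 1 | 2 | 2 | 3
  i=4: 0 | 1 | 1 | 1 | 2 | 3 | 4
  i=5: 1 | 2 | 2 | 2 | 3 | 4 | 5
  i=6: 1 | 2 | 2 | 3 | 4 | 5 | 6
  i=7: 1 | 2 | 3 | 4 | 5 | 6 | 7

reading off 1-entries of Δ²R: w = (7, 5, 2, 6, 1, 4, 3).

ℓ(w)=15; the 5 essential cells (i,j,r):

[(1, 6, 0), (2, 4, 0), (4, 1, 0), (4, 4, 1), (6, 3, 2)]


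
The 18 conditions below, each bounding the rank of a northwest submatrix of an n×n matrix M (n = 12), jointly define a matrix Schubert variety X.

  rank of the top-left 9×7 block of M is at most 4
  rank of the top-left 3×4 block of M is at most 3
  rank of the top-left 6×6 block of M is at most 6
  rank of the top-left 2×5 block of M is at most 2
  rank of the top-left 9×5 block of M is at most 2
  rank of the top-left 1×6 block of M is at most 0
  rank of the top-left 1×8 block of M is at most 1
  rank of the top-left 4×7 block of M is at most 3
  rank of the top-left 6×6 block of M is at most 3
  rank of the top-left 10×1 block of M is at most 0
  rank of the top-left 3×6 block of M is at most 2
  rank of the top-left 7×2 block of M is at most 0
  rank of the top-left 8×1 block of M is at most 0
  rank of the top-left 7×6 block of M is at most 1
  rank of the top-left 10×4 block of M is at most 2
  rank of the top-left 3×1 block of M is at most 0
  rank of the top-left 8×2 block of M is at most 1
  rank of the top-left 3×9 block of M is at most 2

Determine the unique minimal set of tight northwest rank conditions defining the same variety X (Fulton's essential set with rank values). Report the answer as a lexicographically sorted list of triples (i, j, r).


Computing R[i][j] = min implied NW-rank bound (n=12, 18 conditions):

  i=1: 0 0 0 0 0 0 1 1 1 1 1 1
  i=2: 0 0 1 1 1 1 2 2 2 2 2 2
  i=3: 0 0 1 1 1 1 2 2 2 3 3 3
  i=4: 0 0 1 1 1 1 2 3 3 4 4 4
  i=5: 0 0 1 1 1 1 2 3 4 5 5 5
  i=6: 0 0 1 1 1 1 2 3 4 5 6 6
  i=7: 0 0 1 1 1 1 2 3 4 5 6 7
  i=8: 0 1 2 2 2 2 3 4 5 6 7 8
  i=9: 0 1 2 2 2 3 4 5 6 7 8 9
  i=10: 0 1 2 2 3 4 5 6 7 8 9 10
  i=11: 1 2 3 3 4 5 6 7 8 9 10 11
  i=12: 1 2 3 4 5 6 7 8 9 10 11 12

second differences of R give the permutation w = (7, 3, 10, 8, 9, 11, 12, 2, 6, 5, 1, 4).

Rothe diagram D(w) (41 cells), 7 SE-corners (essential conditions):

[(1, 6, 0), (3, 9, 2), (7, 2, 0), (7, 6, 1), (9, 5, 2), (10, 1, 0), (10, 4, 2)]


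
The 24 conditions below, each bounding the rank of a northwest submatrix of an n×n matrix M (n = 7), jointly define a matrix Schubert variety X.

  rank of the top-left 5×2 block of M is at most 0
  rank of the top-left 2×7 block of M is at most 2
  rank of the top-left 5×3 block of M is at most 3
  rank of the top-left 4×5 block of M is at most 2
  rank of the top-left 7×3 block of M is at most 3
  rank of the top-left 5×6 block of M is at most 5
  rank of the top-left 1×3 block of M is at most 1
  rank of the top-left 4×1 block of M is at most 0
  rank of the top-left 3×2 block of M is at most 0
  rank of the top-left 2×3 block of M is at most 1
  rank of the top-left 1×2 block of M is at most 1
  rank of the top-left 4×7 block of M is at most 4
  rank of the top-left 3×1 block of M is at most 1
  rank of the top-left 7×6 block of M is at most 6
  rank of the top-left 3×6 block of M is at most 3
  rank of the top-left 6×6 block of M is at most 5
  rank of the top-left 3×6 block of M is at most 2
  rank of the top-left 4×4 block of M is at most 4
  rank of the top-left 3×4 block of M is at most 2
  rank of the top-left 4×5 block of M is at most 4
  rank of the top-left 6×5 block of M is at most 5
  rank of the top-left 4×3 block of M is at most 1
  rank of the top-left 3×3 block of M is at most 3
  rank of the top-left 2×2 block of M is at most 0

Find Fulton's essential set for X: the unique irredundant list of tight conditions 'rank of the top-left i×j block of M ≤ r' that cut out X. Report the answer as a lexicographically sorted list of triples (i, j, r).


Reconstructing r_w from the 24 given conditions:

  R[1]: 0 0 1 1 1 1 1
  R[2]: 0 0 1 2 2 2 2
  R[3]: 0 0 1 2 2 2 3
  R[4]: 0 0 1 2 2 3 4
  R[5]: 0 0 1 2 3 4 5
  R[6]: 1 1 2 3 4 5 6
  R[7]: 1 2 3 4 5 6 7

so w = (3, 4, 7, 6, 5, 1, 2).

ℓ(w)=13; the 3 essential cells (i,j,r):

[(3, 6, 2), (4, 5, 2), (5, 2, 0)]


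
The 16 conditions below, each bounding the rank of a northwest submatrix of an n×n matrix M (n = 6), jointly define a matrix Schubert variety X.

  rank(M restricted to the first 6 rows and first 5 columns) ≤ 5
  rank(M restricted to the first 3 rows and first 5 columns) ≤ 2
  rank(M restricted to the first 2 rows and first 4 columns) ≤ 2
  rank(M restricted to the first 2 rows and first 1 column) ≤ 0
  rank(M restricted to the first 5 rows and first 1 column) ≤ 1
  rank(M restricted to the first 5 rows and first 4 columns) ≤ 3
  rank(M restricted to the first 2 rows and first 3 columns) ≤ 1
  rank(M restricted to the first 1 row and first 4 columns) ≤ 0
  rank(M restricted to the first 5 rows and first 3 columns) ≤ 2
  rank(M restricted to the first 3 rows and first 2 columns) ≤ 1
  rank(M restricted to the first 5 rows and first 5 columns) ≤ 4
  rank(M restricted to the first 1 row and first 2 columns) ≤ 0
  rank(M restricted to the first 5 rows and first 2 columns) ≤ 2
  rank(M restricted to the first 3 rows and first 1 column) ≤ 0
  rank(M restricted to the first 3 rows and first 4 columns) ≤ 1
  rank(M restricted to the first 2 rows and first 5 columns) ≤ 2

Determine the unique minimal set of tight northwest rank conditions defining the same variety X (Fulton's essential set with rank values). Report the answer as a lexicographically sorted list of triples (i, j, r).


The tightest implied rank at each (i,j), from the 16 conditions:

  R[1]: 0 | 0 | 0 | 0 | 1 | 1
  R[2]: 0 | 1 | 1 | 1 | 2 | 2
  R[3]: 0 | 1 | 1 | 1 | 2 | 3
  R[4]: 1 | 2 | 2 | 2 | 3 | 4
  R[5]: 1 | 2 | 2 | 3 | 4 | 5
  R[6]: 1 | 2 | 3 | 4 | 5 | 6

the unique w with this rank table is (5, 2, 6, 1, 4, 3).

4 SE-corners of the 9-cell Rothe diagram give Ess(w):

[(1, 4, 0), (3, 1, 0), (3, 4, 1), (5, 3, 2)]
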